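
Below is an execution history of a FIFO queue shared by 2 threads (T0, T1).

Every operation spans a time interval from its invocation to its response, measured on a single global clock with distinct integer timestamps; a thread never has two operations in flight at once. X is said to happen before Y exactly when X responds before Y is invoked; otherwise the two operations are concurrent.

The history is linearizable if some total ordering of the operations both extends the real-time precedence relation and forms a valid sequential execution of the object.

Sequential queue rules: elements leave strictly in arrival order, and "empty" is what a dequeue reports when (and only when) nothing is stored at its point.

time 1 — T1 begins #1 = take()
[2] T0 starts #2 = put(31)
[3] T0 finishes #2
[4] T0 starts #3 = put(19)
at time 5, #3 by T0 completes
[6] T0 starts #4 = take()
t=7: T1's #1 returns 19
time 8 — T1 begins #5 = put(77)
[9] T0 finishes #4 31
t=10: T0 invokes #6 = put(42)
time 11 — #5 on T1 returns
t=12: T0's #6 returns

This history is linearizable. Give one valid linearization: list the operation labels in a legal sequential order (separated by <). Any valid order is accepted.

step 1: #2 put(31) — queue <31>
step 2: #3 put(19) — queue <31,19>
step 3: #4 take() → 31 — queue <19>
step 4: #1 take() → 19 — queue <>
step 5: #5 put(77) — queue <77>
step 6: #6 put(42) — queue <77,42>

#2 < #3 < #4 < #1 < #5 < #6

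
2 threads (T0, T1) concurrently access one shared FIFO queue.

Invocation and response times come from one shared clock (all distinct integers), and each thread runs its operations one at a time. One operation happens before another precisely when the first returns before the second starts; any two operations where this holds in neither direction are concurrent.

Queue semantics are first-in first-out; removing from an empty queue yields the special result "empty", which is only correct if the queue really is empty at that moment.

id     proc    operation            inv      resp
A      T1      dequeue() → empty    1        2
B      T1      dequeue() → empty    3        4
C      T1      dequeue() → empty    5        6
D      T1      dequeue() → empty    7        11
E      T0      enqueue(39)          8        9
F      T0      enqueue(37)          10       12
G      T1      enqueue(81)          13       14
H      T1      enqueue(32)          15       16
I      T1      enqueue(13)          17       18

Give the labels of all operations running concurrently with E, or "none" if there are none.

concurrent with E ([8,9]): every op whose interval crosses 8..9
A [1,2]: before
B [3,4]: before
C [5,6]: before
D [7,11]: concurrent
F [10,12]: after
G [13,14]: after
H [15,16]: after
I [17,18]: after

D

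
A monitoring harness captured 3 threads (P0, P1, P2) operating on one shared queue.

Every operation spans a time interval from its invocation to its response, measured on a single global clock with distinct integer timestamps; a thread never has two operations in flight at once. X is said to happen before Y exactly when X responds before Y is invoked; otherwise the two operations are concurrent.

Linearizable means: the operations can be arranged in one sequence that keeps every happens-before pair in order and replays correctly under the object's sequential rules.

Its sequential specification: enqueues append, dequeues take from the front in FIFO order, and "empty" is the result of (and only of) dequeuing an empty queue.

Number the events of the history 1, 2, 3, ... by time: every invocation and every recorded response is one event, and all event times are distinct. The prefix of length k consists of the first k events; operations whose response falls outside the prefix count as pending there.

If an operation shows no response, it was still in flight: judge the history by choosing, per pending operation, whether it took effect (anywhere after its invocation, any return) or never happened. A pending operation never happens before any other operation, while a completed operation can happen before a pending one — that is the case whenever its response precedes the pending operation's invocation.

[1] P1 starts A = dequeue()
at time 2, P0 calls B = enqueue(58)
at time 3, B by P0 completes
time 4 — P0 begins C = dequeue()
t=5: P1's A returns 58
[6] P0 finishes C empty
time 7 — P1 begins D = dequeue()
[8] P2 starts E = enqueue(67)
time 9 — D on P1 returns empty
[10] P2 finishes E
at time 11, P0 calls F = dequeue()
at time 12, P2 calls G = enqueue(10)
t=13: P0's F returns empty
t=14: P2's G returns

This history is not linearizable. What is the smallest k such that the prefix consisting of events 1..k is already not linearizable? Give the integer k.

events 1..12 are linearizable; a witness order is B, A, C, D, E:
step 1: B enqueue(58) — queue <58>
step 2: A dequeue() → 58 — queue <>
step 3: C dequeue() → empty — queue <>
step 4: D dequeue() → empty — queue <>
step 5: E enqueue(67) — queue <67>
at event 13 (F's time-13 response) nothing linearizes any more
no completion choice of the 1 pending operation (G) rescues it — every subset was tried
take A, B, C, D, E, F (pending dropped): step 1 already fails, because A dequeue() → 58 cannot occur there
take A, B, C, E, D, F (pending dropped): step 1 already fails, because A dequeue() → 58 cannot occur there

13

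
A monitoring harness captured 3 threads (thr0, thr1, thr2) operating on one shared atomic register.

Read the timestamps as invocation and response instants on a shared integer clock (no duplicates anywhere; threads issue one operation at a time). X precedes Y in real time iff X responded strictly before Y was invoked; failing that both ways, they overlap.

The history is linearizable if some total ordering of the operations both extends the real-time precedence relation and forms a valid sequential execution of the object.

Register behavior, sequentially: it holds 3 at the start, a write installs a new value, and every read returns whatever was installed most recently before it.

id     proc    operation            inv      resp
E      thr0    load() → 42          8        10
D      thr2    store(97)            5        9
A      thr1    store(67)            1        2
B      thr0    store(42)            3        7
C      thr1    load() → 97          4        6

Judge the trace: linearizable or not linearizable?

linearizable

witness order: A, D, C, B, E
after step 1 (A store(67)): value 67
after step 2 (D store(97)): value 97
after step 3 (C load() → 97): value 97
after step 4 (B store(42)): value 42
after step 5 (E load() → 42): value 42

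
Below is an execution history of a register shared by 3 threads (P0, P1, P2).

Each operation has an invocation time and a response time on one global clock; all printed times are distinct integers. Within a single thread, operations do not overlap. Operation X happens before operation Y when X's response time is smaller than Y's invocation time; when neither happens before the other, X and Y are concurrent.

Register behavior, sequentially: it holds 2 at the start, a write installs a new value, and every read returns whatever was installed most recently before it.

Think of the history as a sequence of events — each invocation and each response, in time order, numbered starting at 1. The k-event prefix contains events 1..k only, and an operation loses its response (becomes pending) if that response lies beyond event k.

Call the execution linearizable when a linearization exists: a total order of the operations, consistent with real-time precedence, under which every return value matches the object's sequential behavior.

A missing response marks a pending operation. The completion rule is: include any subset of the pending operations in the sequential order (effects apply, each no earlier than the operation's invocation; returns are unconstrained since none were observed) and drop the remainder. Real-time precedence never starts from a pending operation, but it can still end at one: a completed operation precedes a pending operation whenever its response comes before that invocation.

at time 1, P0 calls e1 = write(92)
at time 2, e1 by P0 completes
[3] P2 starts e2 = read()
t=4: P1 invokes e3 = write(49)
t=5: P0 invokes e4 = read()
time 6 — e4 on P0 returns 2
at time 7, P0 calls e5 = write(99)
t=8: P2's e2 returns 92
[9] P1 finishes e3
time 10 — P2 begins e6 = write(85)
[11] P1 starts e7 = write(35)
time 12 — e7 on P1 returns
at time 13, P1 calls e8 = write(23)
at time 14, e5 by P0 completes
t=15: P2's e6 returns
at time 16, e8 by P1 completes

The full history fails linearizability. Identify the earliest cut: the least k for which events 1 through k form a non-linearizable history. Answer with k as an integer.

6

events 1..5 are linearizable, e.g. via e1:
step 1: e1 write(92) — value 92
include event 6 — e4 responding at 6 — and every candidate order breaks
every completion of the 2 pending operations (e2, e3) was checked; none linearizes
one such order, e1, e4 (pending dropped), breaks at step 2 where e4 read() → 2 is illegal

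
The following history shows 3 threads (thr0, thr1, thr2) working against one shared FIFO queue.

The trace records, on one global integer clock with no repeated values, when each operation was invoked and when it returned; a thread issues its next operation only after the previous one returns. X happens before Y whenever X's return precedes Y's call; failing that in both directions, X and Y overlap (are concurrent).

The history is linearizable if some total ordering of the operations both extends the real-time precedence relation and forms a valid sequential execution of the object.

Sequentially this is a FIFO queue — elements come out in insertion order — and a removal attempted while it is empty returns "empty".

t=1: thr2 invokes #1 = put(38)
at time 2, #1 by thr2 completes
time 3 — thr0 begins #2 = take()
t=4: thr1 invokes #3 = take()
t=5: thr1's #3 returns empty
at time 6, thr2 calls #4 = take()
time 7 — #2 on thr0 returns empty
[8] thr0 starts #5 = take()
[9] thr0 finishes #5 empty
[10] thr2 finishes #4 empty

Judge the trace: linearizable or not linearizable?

not linearizable

the violation lands at event 7, #2's response at time 7: events 1..6 linearize, events 1..7 do not
3 completed operations, 2 real-time-consistent orders — every FIFO queue replay fails
no escape via the 1 pending operation (#4): every completion choice fails
for example #1, #2, #3 (pending dropped) fails at step 2: #2 take() → empty is not legal there
for example #1, #3, #2 (pending dropped) fails at step 2: #3 take() → empty is not legal there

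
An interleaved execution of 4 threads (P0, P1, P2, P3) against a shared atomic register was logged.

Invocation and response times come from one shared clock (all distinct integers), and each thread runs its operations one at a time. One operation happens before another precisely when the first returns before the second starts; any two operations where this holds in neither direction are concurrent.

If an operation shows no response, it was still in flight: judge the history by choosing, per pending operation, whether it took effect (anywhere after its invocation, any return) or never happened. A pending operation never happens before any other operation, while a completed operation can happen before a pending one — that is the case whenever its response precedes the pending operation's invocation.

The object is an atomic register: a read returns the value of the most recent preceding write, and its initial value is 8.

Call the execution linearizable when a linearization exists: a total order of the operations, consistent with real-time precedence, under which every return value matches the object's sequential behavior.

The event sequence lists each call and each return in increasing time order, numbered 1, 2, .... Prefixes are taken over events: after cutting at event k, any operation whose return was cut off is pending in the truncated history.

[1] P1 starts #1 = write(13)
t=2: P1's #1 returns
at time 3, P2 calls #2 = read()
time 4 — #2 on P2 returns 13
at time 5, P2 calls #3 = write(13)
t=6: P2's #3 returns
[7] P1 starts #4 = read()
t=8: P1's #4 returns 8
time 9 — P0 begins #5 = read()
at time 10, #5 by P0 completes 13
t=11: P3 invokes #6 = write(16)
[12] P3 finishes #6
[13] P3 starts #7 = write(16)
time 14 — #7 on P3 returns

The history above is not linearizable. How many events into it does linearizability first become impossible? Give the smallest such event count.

8

one valid order for events 1..7 is #1, #2, #3:
step 1: #1 write(13) — value 13
step 2: #2 read() → 13 — value 13
step 3: #3 write(13) — value 13
with event 8 included (#4 responding at time 8), all real-time-consistent orders fail
e.g. #1, #2, #3, #4: illegal at step 4, since #4 read() → 8 cannot apply there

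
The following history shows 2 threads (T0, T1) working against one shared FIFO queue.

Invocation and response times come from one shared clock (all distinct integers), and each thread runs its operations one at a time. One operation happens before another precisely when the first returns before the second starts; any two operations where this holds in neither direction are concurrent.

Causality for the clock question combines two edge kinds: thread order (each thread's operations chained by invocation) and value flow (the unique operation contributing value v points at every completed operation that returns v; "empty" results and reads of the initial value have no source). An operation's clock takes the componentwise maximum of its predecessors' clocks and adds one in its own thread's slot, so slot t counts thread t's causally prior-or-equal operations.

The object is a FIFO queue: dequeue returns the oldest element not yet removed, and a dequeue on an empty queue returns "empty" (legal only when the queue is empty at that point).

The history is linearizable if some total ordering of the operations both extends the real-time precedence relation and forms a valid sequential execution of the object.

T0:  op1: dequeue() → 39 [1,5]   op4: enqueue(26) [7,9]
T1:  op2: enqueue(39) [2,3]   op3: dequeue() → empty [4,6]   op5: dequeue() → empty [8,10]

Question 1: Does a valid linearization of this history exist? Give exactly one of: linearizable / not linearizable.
one valid linearization: op2, op1, op3, op5, op4
step 1: op2 enqueue(39) — queue <39>
step 2: op1 dequeue() → 39 — queue <>
step 3: op3 dequeue() → empty — queue <>
step 4: op5 dequeue() → empty — queue <>
step 5: op4 enqueue(26) — queue <26>

linearizable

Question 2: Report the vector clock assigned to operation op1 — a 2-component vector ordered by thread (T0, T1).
invoked at 2, op2 has no predecessors; its own T1 bump gives (0, 1)
op3, invoked 4, takes VC(op2)=(0, 1) under max, adds 1 for T1 → (0, 2)
op1, invoked 1, takes VC(op2)=(0, 1) under max, adds 1 for T0 → (1, 1)
op5, invoked 8, takes VC(op3)=(0, 2) under max, adds 1 for T1 → (0, 3)
op4, invoked 7, takes VC(op1)=(1, 1) under max, adds 1 for T0 → (2, 1)
target: VC(op1) = (1, 1)

(1, 1)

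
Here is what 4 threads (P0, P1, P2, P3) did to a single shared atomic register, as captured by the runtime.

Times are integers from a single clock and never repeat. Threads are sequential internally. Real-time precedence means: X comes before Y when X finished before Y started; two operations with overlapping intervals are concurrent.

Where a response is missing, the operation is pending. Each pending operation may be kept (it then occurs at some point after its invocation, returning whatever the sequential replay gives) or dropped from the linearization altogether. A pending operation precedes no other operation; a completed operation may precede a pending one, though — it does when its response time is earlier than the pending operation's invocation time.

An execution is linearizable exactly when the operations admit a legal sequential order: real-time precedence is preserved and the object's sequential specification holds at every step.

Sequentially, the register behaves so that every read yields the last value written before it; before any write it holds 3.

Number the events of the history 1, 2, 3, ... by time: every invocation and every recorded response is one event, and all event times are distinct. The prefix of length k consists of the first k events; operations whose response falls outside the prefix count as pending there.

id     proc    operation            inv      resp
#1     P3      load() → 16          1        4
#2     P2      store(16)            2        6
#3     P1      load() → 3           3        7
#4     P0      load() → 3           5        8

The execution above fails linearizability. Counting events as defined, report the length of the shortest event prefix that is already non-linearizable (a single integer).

events 1..7 are linearizable; a witness order is #3, #2, #1:
step 1: #3 load() → 3 — value 3
step 2: #2 store(16) — value 16
step 3: #1 load() → 16 — value 16
adding event 8 (#4 responds at 8) leaves no legal real-time order
take #1, #2, #3, #4: step 1 already fails, because #1 load() → 16 cannot occur there
take #1, #2, #4, #3: step 1 already fails, because #1 load() → 16 cannot occur there

8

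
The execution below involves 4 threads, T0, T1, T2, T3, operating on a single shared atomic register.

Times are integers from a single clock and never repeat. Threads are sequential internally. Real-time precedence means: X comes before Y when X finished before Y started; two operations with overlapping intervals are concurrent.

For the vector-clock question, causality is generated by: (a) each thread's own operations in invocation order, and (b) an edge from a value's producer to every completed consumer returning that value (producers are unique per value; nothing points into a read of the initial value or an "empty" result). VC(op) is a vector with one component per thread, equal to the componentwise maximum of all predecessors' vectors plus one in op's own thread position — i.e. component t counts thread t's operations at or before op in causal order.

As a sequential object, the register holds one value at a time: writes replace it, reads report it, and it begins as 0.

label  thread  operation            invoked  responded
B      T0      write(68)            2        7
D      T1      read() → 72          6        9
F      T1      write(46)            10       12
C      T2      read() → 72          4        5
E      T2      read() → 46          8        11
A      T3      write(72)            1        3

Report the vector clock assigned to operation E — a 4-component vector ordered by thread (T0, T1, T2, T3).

VC(A, invoked at 1): no causal predecessors; +1 on T3 → (0, 0, 0, 1)
VC(B, invoked at 2): no causal predecessors; +1 on T0 → (1, 0, 0, 0)
merge at C (invoked 4): VC(A)=(0, 0, 0, 1), own-thread bump on T2 → (0, 0, 1, 1)
merge at D (invoked 6): VC(A)=(0, 0, 0, 1), own-thread bump on T1 → (0, 1, 0, 1)
merge at F (invoked 10): VC(D)=(0, 1, 0, 1), own-thread bump on T1 → (0, 2, 0, 1)
merge at E (invoked 8): VC(C)=(0, 0, 1, 1), VC(F)=(0, 2, 0, 1), own-thread bump on T2 → (0, 2, 2, 1)
target: VC(E) = (0, 2, 2, 1)

(0, 2, 2, 1)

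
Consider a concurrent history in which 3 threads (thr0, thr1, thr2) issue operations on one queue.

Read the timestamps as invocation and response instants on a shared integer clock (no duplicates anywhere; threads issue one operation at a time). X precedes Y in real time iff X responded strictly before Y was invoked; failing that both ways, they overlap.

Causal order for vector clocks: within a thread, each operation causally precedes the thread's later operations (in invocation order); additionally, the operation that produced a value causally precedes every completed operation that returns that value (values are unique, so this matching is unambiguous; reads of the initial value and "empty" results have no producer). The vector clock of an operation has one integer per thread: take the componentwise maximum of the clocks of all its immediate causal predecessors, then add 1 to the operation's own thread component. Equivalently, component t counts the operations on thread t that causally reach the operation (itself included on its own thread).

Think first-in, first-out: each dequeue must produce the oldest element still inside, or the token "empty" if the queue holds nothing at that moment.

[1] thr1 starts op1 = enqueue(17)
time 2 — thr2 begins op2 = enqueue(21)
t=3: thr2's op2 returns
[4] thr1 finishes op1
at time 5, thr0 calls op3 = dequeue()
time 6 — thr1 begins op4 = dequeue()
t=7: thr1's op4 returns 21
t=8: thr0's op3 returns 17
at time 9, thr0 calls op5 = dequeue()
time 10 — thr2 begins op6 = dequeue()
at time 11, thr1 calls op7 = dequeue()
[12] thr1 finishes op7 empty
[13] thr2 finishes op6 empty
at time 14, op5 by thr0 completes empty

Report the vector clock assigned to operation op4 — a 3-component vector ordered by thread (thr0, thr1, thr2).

(0, 2, 1)

no predecessors for op2 (invoked 2): thr2 increments from zero → (0, 0, 1)
no predecessors for op1 (invoked 1): thr1 increments from zero → (0, 1, 0)
invoked at 10, op6 merges VC(op2)=(0, 0, 1) and bumps thr2's slot → (0, 0, 2)
invoked at 5, op3 merges VC(op1)=(0, 1, 0) and bumps thr0's slot → (1, 1, 0)
invoked at 6, op4 merges VC(op1)=(0, 1, 0), VC(op2)=(0, 0, 1) and bumps thr1's slot → (0, 2, 1)
invoked at 9, op5 merges VC(op3)=(1, 1, 0) and bumps thr0's slot → (2, 1, 0)
invoked at 11, op7 merges VC(op4)=(0, 2, 1) and bumps thr1's slot → (0, 3, 1)
target: VC(op4) = (0, 2, 1)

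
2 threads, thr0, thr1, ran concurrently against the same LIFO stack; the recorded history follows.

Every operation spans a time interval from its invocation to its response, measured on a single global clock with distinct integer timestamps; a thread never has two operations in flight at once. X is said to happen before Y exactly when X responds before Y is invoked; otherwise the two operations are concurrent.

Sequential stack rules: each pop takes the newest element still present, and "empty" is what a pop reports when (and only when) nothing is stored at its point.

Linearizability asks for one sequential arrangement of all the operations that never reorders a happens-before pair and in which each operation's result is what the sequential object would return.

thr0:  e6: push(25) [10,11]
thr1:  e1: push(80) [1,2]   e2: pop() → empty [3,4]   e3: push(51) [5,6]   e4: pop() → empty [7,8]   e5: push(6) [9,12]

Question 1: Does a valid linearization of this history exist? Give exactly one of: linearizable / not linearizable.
cut after 3 events: linearizable; cut after 4 events (e2 responds, time 4): not linearizable
a single order respects real time; the 2 completed LIFO stack operations fail replay along it
take e1, e2: step 2 already fails, because e2 pop() → empty cannot occur there

not linearizable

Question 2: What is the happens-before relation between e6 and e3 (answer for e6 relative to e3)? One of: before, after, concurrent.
e6 spans [10,11], e3 spans [5,6]
resp(e3)=6 < inv(e6)=10

after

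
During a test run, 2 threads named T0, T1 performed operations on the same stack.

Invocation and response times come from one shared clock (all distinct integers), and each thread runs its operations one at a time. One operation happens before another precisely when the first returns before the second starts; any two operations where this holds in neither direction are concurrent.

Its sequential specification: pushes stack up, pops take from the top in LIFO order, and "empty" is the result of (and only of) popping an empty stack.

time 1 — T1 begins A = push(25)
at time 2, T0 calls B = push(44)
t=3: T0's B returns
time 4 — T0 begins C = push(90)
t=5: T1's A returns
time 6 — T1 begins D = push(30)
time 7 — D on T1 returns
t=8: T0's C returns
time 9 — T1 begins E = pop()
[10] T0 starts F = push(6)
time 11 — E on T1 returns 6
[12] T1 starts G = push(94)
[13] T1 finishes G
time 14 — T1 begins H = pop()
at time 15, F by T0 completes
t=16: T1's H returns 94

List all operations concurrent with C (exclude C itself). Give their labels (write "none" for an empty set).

C spans [4,8]; an op avoiding the whole window 4..8 is ordered, any other is concurrent
A [1,5]: concurrent
B [2,3]: before
D [6,7]: concurrent
E [9,11]: after
F [10,15]: after
G [12,13]: after
H [14,16]: after

A, D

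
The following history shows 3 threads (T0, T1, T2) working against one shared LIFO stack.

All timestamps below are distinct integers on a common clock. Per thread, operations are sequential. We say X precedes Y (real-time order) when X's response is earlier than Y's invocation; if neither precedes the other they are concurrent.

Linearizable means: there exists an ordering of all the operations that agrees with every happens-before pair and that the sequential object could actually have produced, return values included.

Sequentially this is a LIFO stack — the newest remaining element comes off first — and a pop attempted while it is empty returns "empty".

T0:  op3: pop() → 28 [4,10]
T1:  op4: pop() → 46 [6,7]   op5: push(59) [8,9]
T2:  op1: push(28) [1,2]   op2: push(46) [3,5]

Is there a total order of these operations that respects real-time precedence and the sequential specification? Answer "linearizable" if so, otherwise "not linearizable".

linearizable

one valid linearization: op1, op2, op4, op3, op5
after step 1 (op1 push(28)): stack <28>
after step 2 (op2 push(46)): stack <28,46>
after step 3 (op4 pop() → 46): stack <28>
after step 4 (op3 pop() → 28): stack <>
after step 5 (op5 push(59)): stack <59>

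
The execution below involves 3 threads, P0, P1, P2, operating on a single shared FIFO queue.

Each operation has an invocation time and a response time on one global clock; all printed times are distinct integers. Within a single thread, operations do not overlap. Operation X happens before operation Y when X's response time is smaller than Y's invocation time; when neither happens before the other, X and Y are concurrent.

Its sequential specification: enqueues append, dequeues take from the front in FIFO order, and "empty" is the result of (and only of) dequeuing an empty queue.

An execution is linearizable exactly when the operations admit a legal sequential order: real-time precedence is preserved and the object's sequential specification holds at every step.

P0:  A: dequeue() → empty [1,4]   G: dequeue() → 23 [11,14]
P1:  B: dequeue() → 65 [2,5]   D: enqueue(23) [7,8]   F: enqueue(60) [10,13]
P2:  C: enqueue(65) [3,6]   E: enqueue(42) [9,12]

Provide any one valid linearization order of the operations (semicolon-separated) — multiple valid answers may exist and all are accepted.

after step 1 (A dequeue() → empty): queue <>
after step 2 (C enqueue(65)): queue <65>
after step 3 (B dequeue() → 65): queue <>
after step 4 (D enqueue(23)): queue <23>
after step 5 (E enqueue(42)): queue <23,42>
after step 6 (F enqueue(60)): queue <23,42,60>
after step 7 (G dequeue() → 23): queue <42,60>

A; C; B; D; E; F; G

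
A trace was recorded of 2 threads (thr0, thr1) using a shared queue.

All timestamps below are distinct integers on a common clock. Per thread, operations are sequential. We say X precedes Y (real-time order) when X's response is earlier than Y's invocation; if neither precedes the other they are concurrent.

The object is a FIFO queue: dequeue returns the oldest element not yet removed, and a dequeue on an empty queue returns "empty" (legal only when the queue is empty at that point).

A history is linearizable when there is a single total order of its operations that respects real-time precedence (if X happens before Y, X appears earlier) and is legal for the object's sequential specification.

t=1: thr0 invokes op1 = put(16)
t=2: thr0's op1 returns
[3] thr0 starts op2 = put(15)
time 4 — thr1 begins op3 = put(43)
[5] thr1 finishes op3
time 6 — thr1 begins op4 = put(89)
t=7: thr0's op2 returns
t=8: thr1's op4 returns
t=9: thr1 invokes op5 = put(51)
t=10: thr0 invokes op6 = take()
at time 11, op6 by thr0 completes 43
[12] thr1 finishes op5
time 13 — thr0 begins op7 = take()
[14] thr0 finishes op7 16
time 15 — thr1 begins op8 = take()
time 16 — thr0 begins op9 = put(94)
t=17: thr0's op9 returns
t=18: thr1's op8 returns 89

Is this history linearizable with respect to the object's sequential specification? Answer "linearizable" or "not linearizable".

through event 10 a valid linearization exists; event 11 (op6 responding at time 11) ends that
3 orders of the 5 completed queue ops respect real time; none is legal
no completion choice of the 1 pending operation (op5) rescues it — every subset was tried
take op1, op2, op3, op4, op6 (pending dropped): step 5 already fails, because op6 take() → 43 cannot occur there
take op1, op3, op2, op4, op6 (pending dropped): step 5 already fails, because op6 take() → 43 cannot occur there

not linearizable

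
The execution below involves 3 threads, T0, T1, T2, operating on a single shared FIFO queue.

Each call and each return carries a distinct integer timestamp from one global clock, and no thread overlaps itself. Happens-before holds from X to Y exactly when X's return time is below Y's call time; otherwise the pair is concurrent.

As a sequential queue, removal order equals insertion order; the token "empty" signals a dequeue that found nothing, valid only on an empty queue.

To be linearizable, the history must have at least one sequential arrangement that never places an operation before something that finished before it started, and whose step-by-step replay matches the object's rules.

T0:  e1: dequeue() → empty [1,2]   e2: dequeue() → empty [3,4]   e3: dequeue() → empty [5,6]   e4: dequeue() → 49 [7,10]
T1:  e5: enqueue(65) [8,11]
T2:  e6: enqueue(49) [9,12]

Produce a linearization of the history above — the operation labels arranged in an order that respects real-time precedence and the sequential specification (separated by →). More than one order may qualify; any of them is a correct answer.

e1 → e2 → e3 → e6 → e4 → e5

after step 1 (e1 dequeue() → empty): queue <>
after step 2 (e2 dequeue() → empty): queue <>
after step 3 (e3 dequeue() → empty): queue <>
after step 4 (e6 enqueue(49)): queue <49>
after step 5 (e4 dequeue() → 49): queue <>
after step 6 (e5 enqueue(65)): queue <65>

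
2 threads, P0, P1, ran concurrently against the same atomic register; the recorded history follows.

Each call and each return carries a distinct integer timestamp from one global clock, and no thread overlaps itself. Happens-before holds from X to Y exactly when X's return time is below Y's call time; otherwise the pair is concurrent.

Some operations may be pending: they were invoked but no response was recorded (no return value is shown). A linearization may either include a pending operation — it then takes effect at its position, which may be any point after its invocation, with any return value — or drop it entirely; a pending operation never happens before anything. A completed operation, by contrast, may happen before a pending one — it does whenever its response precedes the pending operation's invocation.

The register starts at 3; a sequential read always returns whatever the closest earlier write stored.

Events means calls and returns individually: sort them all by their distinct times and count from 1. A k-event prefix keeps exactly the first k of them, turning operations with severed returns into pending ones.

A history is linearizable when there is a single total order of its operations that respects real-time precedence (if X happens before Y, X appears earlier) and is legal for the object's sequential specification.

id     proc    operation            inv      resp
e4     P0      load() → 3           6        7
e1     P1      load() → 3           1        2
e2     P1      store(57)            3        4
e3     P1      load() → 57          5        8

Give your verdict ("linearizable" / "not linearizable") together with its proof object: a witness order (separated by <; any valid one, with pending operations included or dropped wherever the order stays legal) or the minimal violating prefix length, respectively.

prefix check: 1..6 passes, 1..7 fails once e4's time-7 response joins
one real-time candidate order over the 3 completed operations — the atomic register replay rejects it
no escape via the 1 pending operation (e3): every completion choice fails
e.g. e1, e2, e4 (pending dropped): illegal at step 3, since e4 load() → 3 cannot apply there

not linearizable — minimal violating prefix: 7 events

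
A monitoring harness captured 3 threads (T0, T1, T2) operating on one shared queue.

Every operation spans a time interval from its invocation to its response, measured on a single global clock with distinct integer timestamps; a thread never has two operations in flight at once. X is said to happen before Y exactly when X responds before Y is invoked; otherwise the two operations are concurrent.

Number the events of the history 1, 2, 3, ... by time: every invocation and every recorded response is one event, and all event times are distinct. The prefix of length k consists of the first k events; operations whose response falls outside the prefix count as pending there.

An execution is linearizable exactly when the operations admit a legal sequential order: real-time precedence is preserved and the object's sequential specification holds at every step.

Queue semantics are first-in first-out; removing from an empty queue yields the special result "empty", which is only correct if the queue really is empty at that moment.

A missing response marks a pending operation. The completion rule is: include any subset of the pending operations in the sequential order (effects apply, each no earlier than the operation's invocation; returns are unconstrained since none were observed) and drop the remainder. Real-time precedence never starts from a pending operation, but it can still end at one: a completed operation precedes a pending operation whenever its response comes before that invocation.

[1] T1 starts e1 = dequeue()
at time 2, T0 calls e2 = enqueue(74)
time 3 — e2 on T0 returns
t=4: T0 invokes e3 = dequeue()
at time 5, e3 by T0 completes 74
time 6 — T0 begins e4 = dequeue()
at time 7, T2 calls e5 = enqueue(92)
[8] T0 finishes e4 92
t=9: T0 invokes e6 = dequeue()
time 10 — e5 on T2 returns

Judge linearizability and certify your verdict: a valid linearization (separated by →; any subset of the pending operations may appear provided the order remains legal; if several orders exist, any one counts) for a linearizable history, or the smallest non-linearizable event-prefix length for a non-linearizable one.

linearizable — witness: e1 → e2 → e3 → e5 → e4

after step 1 (e1 dequeue() (pending, included)): queue <>
after step 2 (e2 enqueue(74)): queue <74>
after step 3 (e3 dequeue() → 74): queue <>
after step 4 (e5 enqueue(92)): queue <92>
after step 5 (e4 dequeue() → 92): queue <>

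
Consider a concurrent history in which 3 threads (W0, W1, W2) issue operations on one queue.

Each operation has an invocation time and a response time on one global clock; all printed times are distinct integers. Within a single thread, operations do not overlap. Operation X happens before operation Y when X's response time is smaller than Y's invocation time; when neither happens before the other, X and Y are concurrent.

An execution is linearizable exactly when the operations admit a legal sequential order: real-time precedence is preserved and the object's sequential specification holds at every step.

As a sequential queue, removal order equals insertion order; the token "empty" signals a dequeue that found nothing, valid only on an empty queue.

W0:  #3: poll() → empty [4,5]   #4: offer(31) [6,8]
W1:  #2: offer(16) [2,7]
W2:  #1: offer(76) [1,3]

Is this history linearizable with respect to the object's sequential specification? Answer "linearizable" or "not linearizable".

cut after 4 events: linearizable; cut after 5 events (#3 responds, time 5): not linearizable
exactly one order of the 2 completed ops respects real time; the queue replay fails
include/drop combinations of the 1 pending operation (#2) were all tried; none helps
take #1, #3 (pending dropped): step 2 already fails, because #3 poll() → empty cannot occur there

not linearizable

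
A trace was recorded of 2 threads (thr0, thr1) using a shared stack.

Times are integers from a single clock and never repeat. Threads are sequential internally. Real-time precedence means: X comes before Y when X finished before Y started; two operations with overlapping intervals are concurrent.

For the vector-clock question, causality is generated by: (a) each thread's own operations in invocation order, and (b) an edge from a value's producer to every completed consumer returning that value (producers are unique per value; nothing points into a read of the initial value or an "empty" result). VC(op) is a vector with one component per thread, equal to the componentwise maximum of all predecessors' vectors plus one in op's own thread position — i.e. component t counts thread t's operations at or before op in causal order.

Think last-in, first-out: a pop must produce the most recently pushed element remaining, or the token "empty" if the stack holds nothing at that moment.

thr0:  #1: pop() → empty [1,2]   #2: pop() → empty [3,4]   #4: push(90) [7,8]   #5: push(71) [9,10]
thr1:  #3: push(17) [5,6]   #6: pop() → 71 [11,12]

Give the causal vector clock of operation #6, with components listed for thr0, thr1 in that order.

(4, 2)

root op #3, invoked 5: fresh clock plus thr1's own tick → (0, 1)
root op #1, invoked 1: fresh clock plus thr0's own tick → (1, 0)
#2, invoked 3, takes VC(#1)=(1, 0) under max, adds 1 for thr0 → (2, 0)
#4, invoked 7, takes VC(#2)=(2, 0) under max, adds 1 for thr0 → (3, 0)
#5, invoked 9, takes VC(#4)=(3, 0) under max, adds 1 for thr0 → (4, 0)
#6, invoked 11, takes VC(#3)=(0, 1), VC(#5)=(4, 0) under max, adds 1 for thr1 → (4, 2)
target: VC(#6) = (4, 2)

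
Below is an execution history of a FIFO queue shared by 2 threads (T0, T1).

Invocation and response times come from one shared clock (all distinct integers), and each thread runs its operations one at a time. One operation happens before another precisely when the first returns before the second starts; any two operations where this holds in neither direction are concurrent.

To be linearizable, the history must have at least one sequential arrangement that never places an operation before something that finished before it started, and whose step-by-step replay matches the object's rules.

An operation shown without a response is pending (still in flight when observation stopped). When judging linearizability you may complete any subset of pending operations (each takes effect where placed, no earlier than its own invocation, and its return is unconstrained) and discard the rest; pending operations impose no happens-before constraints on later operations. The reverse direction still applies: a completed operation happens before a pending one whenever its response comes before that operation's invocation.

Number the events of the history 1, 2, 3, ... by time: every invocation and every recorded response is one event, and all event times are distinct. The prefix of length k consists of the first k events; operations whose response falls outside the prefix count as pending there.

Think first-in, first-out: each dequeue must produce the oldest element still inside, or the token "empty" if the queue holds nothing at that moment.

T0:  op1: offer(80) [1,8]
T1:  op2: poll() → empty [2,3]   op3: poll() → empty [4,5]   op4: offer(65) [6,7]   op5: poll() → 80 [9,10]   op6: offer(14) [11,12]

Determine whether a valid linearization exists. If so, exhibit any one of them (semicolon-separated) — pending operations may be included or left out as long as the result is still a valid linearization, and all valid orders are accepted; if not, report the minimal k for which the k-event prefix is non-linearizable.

linearizable — witness: op2; op3; op1; op4; op5; op6

after step 1 (op2 poll() → empty): queue <>
after step 2 (op3 poll() → empty): queue <>
after step 3 (op1 offer(80)): queue <80>
after step 4 (op4 offer(65)): queue <80,65>
after step 5 (op5 poll() → 80): queue <65>
after step 6 (op6 offer(14)): queue <65,14>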